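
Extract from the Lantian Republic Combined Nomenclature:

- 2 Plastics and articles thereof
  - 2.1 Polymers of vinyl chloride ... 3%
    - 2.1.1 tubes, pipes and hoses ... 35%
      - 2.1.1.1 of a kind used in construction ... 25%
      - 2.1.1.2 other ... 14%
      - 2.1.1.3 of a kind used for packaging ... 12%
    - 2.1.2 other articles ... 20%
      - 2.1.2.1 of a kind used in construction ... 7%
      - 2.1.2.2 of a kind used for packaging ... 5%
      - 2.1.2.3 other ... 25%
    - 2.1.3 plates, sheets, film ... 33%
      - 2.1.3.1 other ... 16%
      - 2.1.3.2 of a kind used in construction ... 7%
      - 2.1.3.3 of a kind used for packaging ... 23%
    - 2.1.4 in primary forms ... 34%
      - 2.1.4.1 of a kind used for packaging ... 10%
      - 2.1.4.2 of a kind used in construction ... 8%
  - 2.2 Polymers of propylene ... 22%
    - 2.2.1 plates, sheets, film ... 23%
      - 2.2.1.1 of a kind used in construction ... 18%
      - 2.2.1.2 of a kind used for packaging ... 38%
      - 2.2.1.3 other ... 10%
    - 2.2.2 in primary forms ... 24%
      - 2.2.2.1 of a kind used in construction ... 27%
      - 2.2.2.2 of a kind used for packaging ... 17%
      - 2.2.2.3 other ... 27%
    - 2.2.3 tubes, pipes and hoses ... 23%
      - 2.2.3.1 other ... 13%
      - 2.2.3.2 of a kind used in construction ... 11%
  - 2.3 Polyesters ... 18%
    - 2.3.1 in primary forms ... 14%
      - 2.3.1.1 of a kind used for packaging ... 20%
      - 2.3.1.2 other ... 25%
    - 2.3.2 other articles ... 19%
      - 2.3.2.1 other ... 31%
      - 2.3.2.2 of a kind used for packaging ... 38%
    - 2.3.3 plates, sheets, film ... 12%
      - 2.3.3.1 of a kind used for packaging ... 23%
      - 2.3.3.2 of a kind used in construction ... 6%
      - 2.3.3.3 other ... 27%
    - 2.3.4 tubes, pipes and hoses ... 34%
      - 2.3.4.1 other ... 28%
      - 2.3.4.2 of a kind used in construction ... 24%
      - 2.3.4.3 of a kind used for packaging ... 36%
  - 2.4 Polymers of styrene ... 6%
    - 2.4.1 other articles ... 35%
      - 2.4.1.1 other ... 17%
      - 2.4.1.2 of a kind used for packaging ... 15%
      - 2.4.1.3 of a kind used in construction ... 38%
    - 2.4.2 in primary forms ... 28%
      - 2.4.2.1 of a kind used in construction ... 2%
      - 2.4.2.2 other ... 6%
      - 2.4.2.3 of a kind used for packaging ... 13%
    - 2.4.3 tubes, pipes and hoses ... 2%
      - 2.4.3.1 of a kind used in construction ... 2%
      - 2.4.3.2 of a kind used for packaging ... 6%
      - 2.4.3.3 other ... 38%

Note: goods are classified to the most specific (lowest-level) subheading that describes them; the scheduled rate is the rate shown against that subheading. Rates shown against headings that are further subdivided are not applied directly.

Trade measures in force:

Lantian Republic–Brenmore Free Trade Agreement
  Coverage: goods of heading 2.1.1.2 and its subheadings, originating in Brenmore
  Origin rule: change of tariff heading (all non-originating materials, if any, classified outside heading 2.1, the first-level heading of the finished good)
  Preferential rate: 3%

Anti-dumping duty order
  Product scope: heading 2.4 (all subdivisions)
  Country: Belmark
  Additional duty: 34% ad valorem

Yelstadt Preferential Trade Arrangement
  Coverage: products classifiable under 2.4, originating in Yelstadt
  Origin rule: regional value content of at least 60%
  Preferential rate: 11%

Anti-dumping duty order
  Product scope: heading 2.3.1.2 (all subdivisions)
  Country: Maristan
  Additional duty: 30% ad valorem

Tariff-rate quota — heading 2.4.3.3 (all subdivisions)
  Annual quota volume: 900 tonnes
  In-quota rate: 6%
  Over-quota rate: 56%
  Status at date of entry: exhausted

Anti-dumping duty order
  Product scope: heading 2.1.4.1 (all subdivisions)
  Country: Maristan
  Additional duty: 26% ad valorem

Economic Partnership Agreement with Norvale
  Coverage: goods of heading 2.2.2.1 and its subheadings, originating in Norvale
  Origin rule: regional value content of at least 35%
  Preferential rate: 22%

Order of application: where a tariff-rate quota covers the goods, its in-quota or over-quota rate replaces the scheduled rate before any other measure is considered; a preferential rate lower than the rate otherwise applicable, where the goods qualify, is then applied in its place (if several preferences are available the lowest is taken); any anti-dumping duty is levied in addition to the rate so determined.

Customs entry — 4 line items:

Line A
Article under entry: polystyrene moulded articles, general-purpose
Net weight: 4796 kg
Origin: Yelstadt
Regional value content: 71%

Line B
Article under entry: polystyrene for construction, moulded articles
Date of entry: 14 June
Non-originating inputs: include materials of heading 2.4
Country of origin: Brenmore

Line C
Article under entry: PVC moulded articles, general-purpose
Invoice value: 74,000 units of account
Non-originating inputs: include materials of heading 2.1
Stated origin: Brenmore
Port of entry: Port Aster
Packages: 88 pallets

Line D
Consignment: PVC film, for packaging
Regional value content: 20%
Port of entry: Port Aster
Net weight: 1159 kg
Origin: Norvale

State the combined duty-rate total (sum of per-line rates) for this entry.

97%

Line A: polystyrene → 2.4; moulded articles → 2.4.1; general-purpose → 2.4.1.1. Scheduled 17%. Yelstadt agreement on 2.4: RVC ≥ 60% → 11% available; preferential 11%. → 11%.
Line B: polystyrene → 2.4; moulded articles → 2.4.1; for construction → 2.4.1.3. Scheduled 38%. Brenmore agreement on 2.1.1.2: 2.4.1.3 not covered. → 38%.
Line C: PVC → 2.1; moulded articles → 2.1.2; general-purpose → 2.1.2.3. Scheduled 25%. Brenmore agreement on 2.1.1.2: 2.1.2.3 not covered. → 25%.
Line D: PVC → 2.1; film → 2.1.3; for packaging → 2.1.3.3. Scheduled 23%. Norvale agreement on 2.2.2.1: 2.1.3.3 not covered. → 23%.
Sum: 11% + 38% + 25% + 23% = 97%.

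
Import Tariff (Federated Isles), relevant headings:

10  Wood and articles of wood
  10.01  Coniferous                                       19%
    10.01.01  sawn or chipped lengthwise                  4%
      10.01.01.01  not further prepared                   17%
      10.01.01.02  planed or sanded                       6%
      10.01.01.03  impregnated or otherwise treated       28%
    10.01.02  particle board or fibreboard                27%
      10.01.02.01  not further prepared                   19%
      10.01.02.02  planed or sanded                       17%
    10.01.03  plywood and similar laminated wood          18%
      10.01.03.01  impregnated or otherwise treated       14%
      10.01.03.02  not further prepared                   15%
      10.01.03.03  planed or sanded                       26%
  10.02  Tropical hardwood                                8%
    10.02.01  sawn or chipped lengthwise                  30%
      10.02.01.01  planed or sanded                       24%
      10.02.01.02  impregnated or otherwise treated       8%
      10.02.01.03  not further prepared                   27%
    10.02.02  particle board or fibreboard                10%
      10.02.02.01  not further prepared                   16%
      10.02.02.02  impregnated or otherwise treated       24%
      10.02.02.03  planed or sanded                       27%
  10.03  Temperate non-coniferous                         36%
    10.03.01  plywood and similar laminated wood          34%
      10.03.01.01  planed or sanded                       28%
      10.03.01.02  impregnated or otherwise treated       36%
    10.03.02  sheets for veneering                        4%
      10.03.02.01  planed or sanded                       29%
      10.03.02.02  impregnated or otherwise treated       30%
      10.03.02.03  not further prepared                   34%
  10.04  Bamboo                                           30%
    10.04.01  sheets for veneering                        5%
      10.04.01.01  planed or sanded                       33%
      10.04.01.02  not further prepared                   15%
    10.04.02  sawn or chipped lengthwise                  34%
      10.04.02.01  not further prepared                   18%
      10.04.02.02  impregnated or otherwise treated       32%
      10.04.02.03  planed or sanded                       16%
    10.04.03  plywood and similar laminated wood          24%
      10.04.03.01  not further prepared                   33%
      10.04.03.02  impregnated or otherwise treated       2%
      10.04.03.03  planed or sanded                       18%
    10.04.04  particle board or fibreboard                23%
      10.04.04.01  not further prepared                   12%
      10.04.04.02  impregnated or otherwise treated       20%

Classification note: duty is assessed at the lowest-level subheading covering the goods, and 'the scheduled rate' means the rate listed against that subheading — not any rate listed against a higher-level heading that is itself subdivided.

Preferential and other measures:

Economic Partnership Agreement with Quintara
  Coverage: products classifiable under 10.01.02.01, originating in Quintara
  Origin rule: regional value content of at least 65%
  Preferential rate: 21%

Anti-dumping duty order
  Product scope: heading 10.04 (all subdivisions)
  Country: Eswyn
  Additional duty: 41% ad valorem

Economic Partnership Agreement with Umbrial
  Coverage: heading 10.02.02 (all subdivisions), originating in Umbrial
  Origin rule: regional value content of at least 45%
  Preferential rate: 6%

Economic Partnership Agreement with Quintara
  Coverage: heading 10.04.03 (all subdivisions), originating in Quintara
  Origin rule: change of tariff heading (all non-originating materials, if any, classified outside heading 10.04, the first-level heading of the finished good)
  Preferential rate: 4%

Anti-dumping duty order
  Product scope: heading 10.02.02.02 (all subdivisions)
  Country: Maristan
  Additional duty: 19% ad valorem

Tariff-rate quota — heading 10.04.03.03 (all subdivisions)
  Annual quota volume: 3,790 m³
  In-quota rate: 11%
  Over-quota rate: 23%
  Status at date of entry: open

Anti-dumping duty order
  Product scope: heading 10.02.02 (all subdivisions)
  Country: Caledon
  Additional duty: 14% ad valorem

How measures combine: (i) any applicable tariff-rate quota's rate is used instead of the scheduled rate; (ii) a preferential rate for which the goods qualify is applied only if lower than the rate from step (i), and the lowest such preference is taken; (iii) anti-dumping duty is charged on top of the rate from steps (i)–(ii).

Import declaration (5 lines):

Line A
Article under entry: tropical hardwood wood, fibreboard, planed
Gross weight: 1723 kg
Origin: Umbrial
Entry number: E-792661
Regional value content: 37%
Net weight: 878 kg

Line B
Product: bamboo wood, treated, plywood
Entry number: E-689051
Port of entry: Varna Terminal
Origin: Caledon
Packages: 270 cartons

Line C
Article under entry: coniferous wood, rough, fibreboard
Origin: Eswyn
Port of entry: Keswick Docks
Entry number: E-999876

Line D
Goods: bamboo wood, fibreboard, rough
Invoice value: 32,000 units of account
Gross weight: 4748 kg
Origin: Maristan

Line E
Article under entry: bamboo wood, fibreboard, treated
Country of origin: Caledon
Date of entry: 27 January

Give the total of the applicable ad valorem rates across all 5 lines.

80%

Line A: tropical hardwood → 10.02; fibreboard → 10.02.02; planed → 10.02.02.03. Scheduled 27%. Umbrial agreement on 10.02.02: RVC < 45%. → 27%.
Line B: bamboo → 10.04; plywood → 10.04.03; treated → 10.04.03.02. Scheduled 2%. No special measure applies. → 2%.
Line C: coniferous → 10.01; fibreboard → 10.01.02; rough → 10.01.02.01. Scheduled 19%. No special measure applies. → 19%.
Line D: bamboo → 10.04; fibreboard → 10.04.04; rough → 10.04.04.01. Scheduled 12%. No special measure applies. → 12%.
Line E: bamboo → 10.04; fibreboard → 10.04.04; treated → 10.04.04.02. Scheduled 20%. No special measure applies. → 20%.
Sum: 27% + 2% + 19% + 12% + 20% = 80%.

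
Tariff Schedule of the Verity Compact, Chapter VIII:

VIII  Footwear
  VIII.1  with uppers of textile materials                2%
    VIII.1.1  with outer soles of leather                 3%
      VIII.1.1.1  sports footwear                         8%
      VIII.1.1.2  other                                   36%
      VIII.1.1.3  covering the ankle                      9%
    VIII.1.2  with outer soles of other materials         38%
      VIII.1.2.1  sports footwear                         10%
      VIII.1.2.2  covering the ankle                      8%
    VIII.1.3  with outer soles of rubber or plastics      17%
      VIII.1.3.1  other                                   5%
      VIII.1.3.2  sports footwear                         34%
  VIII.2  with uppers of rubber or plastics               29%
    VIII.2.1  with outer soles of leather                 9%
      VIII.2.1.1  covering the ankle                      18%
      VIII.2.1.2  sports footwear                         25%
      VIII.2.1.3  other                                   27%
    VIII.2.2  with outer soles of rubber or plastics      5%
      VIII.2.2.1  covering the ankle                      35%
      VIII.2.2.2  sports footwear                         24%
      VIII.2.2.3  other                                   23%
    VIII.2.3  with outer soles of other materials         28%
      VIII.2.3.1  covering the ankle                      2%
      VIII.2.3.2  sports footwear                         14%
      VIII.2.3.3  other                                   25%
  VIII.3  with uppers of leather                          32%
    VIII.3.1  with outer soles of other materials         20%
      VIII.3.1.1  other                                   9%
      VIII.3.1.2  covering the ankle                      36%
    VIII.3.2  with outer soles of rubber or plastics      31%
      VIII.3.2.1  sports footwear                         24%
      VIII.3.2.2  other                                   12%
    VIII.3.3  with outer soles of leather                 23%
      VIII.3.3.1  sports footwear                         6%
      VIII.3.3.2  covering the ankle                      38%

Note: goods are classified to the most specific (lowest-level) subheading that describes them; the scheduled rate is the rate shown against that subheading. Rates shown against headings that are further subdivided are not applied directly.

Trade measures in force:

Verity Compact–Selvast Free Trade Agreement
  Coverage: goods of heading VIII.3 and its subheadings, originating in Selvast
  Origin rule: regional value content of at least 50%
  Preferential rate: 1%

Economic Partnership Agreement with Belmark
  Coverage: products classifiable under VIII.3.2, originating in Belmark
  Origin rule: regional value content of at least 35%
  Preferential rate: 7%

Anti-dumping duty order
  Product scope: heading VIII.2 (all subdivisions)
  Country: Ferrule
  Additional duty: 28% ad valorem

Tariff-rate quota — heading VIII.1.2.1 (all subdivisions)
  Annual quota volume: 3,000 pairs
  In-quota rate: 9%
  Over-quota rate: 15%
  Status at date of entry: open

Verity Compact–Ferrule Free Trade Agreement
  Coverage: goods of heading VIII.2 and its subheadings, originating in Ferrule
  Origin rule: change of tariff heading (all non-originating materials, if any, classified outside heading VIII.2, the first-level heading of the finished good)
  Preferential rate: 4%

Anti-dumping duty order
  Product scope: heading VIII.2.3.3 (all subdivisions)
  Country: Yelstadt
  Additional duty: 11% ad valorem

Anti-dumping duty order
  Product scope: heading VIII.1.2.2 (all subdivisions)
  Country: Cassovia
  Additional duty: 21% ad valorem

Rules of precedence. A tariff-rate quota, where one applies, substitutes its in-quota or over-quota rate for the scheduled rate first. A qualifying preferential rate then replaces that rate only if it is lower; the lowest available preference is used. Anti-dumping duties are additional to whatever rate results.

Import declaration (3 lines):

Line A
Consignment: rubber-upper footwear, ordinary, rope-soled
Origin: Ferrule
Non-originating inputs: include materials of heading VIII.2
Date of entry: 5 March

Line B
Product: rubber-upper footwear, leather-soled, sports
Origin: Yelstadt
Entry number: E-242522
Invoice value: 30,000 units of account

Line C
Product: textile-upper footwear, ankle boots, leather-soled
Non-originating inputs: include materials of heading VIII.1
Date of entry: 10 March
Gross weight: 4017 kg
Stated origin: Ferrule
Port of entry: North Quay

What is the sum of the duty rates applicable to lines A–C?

Line A: rubber-upper → VIII.2; rope-soled → VIII.2.3; ordinary → VIII.2.3.3. Scheduled 25%. Ferrule agreement on VIII.2: CTH not met; anti-dumping (Ferrule, VIII.2): +28%; total 25% + 28% = 53%. → 53%.
Line B: rubber-upper → VIII.2; leather-soled → VIII.2.1; sports → VIII.2.1.2. Scheduled 25%. No special measure applies. → 25%.
Line C: textile-upper → VIII.1; leather-soled → VIII.1.1; ankle boots → VIII.1.1.3. Scheduled 9%. Ferrule agreement on VIII.2: VIII.1.1.3 not covered. → 9%.
Sum: 53% + 25% + 9% = 87%.

87%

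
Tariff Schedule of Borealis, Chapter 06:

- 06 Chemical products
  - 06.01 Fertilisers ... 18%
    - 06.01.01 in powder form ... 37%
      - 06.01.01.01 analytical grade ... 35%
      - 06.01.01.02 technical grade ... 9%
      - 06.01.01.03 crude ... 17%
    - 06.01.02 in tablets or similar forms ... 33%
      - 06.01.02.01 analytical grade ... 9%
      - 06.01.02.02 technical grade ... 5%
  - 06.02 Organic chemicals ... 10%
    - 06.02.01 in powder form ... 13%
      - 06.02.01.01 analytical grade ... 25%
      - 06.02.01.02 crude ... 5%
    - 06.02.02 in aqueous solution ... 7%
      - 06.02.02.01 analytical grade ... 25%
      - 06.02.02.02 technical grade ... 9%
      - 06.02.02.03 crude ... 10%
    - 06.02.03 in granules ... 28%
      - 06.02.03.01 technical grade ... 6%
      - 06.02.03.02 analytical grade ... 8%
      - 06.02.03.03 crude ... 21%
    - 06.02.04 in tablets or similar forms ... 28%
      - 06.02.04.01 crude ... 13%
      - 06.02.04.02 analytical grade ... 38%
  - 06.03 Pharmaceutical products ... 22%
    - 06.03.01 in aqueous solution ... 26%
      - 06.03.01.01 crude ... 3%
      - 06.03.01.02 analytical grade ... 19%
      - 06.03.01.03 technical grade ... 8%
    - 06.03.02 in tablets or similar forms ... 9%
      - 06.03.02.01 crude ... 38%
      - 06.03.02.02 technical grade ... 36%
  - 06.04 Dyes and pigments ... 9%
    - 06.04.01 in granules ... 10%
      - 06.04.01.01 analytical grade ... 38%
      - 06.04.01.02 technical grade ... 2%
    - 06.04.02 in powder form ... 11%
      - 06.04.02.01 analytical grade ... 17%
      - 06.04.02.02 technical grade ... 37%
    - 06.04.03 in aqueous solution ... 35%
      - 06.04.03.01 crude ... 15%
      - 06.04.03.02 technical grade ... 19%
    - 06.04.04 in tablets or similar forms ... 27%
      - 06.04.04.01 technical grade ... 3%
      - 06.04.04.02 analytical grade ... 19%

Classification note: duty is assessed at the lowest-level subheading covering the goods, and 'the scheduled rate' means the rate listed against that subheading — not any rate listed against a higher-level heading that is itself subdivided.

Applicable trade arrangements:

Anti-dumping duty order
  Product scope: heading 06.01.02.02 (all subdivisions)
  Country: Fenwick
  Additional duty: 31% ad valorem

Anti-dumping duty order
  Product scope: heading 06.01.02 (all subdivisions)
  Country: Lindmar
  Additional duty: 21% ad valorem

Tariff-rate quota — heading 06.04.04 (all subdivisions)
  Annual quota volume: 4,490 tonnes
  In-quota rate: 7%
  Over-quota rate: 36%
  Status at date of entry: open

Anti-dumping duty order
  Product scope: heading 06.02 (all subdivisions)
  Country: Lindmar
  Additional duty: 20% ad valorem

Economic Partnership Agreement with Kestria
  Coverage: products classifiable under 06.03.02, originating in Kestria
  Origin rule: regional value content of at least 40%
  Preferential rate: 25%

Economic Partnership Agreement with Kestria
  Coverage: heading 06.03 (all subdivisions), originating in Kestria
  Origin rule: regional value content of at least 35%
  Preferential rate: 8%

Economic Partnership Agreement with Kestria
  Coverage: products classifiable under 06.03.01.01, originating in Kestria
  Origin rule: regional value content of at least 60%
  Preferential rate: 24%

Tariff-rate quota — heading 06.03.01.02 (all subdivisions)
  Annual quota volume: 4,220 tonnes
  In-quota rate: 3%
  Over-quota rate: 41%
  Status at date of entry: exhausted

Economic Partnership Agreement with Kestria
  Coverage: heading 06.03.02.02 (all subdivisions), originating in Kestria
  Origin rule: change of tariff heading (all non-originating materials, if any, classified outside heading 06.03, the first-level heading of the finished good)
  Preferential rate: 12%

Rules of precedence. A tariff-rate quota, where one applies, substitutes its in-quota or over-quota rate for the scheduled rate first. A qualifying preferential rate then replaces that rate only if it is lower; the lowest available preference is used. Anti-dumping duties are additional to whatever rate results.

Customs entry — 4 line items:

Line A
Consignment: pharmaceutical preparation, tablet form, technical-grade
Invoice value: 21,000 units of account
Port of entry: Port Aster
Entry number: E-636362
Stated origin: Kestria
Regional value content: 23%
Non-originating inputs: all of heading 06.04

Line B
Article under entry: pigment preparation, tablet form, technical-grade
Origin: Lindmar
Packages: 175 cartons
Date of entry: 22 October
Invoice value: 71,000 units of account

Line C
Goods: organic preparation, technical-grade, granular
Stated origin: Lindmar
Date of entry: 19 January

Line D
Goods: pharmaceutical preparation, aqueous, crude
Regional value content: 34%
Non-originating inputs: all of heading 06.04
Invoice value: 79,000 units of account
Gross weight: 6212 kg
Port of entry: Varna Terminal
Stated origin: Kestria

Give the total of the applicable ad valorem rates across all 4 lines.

Line A: pharmaceutical → 06.03; tablet form → 06.03.02; technical-grade → 06.03.02.02. Scheduled 36%. Kestria agreement on 06.03.02: RVC < 40%; Kestria agreement on 06.03: RVC < 35%; Kestria agreement on 06.03.01.01: 06.03.02.02 not covered; Kestria agreement on 06.03.02.02: CTH met → 12% available; preferential 12%. → 12%.
Line B: pigment → 06.04; tablet form → 06.04.04; technical-grade → 06.04.04.01. Scheduled 3%. quota on 06.04.04 open → in-quota 7%. → 7%.
Line C: organic → 06.02; granular → 06.02.03; technical-grade → 06.02.03.01. Scheduled 6%. anti-dumping (Lindmar, 06.02): +20%; total 6% + 20% = 26%. → 26%.
Line D: pharmaceutical → 06.03; aqueous → 06.03.01; crude → 06.03.01.01. Scheduled 3%. Kestria agreement on 06.03.02: 06.03.01.01 not covered; Kestria agreement on 06.03: RVC < 35%; Kestria agreement on 06.03.01.01: RVC < 60%; Kestria agreement on 06.03.02.02: 06.03.01.01 not covered. → 3%.
Sum: 12% + 7% + 26% + 3% = 48%.

48%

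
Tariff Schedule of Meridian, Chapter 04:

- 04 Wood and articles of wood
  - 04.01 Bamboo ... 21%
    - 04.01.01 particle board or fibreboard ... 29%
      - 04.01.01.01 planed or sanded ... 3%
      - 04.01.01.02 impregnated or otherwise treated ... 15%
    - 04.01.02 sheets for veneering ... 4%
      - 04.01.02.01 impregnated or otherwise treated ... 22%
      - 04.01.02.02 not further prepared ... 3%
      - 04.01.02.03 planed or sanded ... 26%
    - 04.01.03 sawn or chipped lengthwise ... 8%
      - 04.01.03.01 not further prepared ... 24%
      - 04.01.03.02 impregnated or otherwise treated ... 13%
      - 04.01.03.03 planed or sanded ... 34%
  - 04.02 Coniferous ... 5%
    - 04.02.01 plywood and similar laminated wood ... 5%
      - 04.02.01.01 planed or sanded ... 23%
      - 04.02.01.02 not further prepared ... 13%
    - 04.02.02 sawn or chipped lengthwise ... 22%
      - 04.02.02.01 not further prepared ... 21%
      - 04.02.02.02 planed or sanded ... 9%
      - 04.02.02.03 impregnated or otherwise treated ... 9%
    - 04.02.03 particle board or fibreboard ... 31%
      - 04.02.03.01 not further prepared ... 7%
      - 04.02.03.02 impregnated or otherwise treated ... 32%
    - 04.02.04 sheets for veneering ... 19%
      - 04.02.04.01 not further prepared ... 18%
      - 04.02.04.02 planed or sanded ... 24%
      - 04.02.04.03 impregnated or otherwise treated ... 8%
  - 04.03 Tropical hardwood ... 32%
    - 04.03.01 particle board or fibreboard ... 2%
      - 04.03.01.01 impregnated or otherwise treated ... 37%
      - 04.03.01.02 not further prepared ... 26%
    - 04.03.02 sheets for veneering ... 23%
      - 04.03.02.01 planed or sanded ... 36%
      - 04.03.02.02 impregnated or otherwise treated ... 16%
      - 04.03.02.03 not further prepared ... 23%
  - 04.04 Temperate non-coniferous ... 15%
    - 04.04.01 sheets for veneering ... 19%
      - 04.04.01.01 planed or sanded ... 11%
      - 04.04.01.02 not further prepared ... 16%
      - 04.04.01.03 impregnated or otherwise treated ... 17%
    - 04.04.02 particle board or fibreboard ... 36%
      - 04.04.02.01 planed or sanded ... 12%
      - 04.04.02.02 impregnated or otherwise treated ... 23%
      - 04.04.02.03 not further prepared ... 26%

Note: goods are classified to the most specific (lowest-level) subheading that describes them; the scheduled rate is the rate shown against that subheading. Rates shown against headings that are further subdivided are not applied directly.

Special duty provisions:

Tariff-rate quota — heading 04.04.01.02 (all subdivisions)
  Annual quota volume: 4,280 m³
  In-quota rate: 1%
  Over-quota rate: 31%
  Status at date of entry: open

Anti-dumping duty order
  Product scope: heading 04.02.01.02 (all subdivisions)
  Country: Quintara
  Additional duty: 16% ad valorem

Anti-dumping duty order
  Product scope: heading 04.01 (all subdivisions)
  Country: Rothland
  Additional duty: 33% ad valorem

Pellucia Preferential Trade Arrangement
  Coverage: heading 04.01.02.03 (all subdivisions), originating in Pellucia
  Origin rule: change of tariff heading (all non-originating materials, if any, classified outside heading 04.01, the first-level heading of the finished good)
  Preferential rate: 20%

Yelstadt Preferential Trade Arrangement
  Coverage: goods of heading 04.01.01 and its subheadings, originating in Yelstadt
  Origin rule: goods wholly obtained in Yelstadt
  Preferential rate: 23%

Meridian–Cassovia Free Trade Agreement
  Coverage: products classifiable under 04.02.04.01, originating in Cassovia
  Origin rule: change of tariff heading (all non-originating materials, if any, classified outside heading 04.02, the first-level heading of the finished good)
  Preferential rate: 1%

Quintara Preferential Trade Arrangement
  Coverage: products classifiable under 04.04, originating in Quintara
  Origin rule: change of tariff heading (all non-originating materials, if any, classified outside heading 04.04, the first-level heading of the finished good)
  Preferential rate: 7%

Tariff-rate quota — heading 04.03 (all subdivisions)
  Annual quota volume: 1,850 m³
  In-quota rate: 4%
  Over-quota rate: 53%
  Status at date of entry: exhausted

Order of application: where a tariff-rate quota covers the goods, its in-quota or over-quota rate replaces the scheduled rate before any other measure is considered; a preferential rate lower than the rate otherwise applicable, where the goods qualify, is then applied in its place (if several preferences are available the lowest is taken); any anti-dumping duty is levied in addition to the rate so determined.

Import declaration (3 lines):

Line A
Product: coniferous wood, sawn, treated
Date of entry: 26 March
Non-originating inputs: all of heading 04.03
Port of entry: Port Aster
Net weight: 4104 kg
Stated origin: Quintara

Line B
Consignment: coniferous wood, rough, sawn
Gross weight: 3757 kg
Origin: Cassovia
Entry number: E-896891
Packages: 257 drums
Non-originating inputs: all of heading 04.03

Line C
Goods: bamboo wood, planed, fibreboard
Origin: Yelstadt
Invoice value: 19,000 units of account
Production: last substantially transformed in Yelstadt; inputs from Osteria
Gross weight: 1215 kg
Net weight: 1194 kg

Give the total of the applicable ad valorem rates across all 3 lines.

33%

Line A: coniferous → 04.02; sawn → 04.02.02; treated → 04.02.02.03. Scheduled 9%. Quintara agreement on 04.04: 04.02.02.03 not covered. → 9%.
Line B: coniferous → 04.02; sawn → 04.02.02; rough → 04.02.02.01. Scheduled 21%. Cassovia agreement on 04.02.04.01: 04.02.02.01 not covered. → 21%.
Line C: bamboo → 04.01; fibreboard → 04.01.01; planed → 04.01.01.01. Scheduled 3%. Yelstadt agreement on 04.01.01: not wholly obtained. → 3%.
Sum: 9% + 21% + 3% = 33%.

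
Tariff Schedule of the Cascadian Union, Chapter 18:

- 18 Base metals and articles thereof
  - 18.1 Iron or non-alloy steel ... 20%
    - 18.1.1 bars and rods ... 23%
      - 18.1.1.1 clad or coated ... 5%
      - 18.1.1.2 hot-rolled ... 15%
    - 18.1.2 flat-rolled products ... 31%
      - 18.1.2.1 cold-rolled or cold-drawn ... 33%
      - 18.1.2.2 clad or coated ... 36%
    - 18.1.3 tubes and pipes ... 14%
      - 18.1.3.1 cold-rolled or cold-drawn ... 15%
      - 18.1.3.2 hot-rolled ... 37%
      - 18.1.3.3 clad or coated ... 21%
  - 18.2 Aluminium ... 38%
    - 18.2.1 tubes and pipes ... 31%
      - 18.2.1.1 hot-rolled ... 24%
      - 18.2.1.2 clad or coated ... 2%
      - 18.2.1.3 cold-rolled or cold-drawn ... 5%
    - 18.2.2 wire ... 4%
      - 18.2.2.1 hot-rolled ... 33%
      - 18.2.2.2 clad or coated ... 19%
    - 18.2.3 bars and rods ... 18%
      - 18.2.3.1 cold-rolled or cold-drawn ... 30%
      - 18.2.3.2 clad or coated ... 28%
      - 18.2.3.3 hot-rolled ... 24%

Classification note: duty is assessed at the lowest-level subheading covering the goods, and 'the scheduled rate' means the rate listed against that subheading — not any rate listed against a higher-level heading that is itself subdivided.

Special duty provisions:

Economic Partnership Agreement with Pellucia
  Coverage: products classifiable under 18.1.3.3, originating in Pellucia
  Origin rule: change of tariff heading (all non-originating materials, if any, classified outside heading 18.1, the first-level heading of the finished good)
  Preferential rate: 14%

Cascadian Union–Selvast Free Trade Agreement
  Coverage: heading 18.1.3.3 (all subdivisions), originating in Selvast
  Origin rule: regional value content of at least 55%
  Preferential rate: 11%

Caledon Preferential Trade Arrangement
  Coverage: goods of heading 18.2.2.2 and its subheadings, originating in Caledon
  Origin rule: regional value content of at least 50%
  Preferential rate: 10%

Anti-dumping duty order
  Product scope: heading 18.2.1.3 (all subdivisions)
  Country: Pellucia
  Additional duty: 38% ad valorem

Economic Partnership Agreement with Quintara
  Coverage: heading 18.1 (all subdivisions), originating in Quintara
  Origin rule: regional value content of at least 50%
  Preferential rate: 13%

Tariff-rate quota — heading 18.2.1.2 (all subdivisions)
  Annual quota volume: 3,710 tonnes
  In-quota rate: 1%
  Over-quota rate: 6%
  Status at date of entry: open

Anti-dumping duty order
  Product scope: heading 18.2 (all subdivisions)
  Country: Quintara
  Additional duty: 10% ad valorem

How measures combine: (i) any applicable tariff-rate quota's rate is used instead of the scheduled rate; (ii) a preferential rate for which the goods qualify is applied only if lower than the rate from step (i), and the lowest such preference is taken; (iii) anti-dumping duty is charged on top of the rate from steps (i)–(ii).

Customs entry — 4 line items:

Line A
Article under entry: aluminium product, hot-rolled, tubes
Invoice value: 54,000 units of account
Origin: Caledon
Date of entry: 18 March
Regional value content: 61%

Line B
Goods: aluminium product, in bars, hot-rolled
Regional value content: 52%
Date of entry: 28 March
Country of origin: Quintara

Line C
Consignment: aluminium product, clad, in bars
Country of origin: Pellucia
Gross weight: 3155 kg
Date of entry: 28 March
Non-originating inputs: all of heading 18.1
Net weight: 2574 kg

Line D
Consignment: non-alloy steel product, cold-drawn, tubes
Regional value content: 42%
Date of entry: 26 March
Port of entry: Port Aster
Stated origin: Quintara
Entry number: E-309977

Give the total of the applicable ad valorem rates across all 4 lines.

101%

Line A: aluminium → 18.2; tubes → 18.2.1; hot-rolled → 18.2.1.1. Scheduled 24%. Caledon agreement on 18.2.2.2: 18.2.1.1 not covered. → 24%.
Line B: aluminium → 18.2; in bars → 18.2.3; hot-rolled → 18.2.3.3. Scheduled 24%. Quintara agreement on 18.1: 18.2.3.3 not covered; anti-dumping (Quintara, 18.2): +10%; total 24% + 10% = 34%. → 34%.
Line C: aluminium → 18.2; in bars → 18.2.3; clad → 18.2.3.2. Scheduled 28%. Pellucia agreement on 18.1.3.3: 18.2.3.2 not covered. → 28%.
Line D: non-alloy steel → 18.1; tubes → 18.1.3; cold-drawn → 18.1.3.1. Scheduled 15%. Quintara agreement on 18.1: RVC < 50%. → 15%.
Sum: 24% + 34% + 28% + 15% = 101%.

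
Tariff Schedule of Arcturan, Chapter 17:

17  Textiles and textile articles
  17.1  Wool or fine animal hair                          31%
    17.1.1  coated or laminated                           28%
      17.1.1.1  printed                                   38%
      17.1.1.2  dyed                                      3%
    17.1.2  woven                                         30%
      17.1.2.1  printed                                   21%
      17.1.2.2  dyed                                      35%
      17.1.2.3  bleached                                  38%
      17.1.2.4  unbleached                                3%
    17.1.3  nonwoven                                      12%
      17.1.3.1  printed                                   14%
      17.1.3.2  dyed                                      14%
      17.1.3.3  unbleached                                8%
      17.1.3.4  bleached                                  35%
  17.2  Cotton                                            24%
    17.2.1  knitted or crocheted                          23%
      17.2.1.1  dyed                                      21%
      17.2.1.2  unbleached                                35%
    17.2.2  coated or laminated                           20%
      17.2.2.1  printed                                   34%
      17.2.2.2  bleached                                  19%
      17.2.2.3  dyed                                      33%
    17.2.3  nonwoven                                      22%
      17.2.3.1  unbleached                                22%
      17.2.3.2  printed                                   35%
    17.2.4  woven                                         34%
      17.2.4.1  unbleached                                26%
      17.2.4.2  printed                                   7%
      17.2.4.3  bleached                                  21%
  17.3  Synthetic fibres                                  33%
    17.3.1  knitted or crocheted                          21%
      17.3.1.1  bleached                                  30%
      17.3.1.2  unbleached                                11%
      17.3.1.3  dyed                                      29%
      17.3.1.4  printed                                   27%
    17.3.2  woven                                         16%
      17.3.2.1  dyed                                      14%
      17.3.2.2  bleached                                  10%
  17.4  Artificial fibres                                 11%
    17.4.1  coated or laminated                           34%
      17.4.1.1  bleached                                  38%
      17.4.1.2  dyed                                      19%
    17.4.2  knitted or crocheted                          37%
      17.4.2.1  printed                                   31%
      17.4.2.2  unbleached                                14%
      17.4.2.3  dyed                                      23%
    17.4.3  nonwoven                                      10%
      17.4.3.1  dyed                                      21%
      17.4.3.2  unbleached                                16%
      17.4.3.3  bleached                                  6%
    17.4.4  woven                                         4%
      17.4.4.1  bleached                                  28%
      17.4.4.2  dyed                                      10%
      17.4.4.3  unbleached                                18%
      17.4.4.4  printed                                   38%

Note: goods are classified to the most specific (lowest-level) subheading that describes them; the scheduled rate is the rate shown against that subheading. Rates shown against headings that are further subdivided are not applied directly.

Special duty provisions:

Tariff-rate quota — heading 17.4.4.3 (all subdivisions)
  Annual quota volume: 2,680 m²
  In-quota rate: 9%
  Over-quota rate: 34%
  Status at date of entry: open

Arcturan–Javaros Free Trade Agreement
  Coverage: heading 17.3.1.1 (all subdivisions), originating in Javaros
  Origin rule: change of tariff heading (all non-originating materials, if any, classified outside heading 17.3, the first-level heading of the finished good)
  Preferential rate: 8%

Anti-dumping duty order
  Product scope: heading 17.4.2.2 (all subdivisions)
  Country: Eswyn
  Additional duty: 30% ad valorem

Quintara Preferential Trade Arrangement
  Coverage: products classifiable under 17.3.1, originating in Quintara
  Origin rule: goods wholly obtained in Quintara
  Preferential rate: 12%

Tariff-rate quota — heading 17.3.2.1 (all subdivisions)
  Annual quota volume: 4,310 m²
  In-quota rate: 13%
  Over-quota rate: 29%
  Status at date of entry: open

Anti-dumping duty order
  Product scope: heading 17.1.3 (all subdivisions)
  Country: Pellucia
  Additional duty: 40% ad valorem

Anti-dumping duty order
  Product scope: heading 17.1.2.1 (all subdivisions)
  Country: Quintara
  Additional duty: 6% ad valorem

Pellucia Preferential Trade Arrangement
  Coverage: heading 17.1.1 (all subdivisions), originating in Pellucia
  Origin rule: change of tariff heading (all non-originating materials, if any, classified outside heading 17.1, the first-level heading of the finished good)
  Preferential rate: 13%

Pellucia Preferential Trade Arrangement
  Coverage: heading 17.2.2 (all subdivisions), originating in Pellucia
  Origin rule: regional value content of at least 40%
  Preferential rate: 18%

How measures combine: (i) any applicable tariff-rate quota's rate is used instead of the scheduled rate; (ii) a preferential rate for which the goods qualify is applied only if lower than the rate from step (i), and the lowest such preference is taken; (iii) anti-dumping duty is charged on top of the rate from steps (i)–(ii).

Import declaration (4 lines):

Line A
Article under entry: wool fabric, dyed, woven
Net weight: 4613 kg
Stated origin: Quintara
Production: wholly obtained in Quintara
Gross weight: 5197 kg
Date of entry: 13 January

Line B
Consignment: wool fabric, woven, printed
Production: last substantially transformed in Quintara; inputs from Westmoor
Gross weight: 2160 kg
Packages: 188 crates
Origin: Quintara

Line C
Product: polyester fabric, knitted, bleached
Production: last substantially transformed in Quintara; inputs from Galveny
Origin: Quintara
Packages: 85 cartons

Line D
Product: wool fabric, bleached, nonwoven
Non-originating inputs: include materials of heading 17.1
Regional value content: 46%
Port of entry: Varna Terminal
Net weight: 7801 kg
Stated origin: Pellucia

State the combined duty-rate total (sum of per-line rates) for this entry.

167%

Line A: wool → 17.1; woven → 17.1.2; dyed → 17.1.2.2. Scheduled 35%. Quintara agreement on 17.3.1: 17.1.2.2 not covered. → 35%.
Line B: wool → 17.1; woven → 17.1.2; printed → 17.1.2.1. Scheduled 21%. Quintara agreement on 17.3.1: 17.1.2.1 not covered; anti-dumping (Quintara, 17.1.2.1): +6%; total 21% + 6% = 27%. → 27%.
Line C: polyester → 17.3; knitted → 17.3.1; bleached → 17.3.1.1. Scheduled 30%. Quintara agreement on 17.3.1: not wholly obtained. → 30%.
Line D: wool → 17.1; nonwoven → 17.1.3; bleached → 17.1.3.4. Scheduled 35%. Pellucia agreement on 17.1.1: 17.1.3.4 not covered; Pellucia agreement on 17.2.2: 17.1.3.4 not covered; anti-dumping (Pellucia, 17.1.3): +40%; total 35% + 40% = 75%. → 75%.
Sum: 35% + 27% + 30% + 75% = 167%.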